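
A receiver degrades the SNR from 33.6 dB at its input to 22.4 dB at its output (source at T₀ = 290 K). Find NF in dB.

11.2 dB

NF (dB) = SNR_in(dB) − SNR_out(dB) when the source is at T₀
NF = 33.6 − 22.4 = 11.2 dB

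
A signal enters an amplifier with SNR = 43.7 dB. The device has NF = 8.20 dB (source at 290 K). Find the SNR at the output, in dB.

By definition F = SNR_in/SNR_out, so in dB: SNR_out = SNR_in − NF
SNR_out = 43.7 − 8.20 = 35.50 dB

35.50 dB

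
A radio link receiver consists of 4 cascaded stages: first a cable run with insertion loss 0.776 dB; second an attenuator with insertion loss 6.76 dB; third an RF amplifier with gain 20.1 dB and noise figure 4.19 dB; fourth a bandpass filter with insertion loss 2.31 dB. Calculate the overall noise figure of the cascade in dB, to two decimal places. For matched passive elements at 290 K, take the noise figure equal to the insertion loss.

Convert to linear (a loss of L dB is a gain of −L dB): F_i = 10^(NF_i/10), G_i = 10^(G_i,dB/10)
  Stage 1: F_1 = 10^(0.776/10) = 1.196, G_1 = 10^(−0.776/10) = 0.8364
  Stage 2: F_2 = 10^(6.76/10) = 4.742, G_2 = 10^(−6.76/10) = 0.2109
  Stage 3: F_3 = 10^(4.19/10) = 2.624, G_3 = 10^(20.1/10) = 102.3
  Stage 4: F_4 = 10^(2.31/10) = 1.702, G_4 = 10^(−2.31/10) = 0.5875
Friis cascade:
  F = 1.196 + (4.742 − 1)/0.8364 + (2.624 − 1)/0.1764 + (1.702 − 1)/18.05 = 14.92
NF = 10 log₁₀(14.92) = 11.74 dB

11.74 dB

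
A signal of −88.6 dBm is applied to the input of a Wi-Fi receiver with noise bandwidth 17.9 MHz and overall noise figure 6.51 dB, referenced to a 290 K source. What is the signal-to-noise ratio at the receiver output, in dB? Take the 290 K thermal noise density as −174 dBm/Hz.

6.4 dB

Noise floor: N = −174 + 10 log₁₀(B) + NF
10 log₁₀(1.79×10⁷) = 72.53 dB
N = −174 + 72.53 + 6.51 = −94.96 dBm
SNR = P_sig − N = −88.6 − (−94.96) = 6.36 dB → 6.4 dB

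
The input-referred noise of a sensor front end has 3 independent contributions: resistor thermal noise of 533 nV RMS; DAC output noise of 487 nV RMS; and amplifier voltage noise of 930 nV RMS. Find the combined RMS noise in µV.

Uncorrelated sources add in power (mean-square): V_tot = √(ΣV_i²)
V_tot = √[(5.33×10⁻⁷)² + (4.87×10⁻⁷)² + (9.30×10⁻⁷)²] = 1.18×10⁻⁶ V = 1.18 µV

1.18 µV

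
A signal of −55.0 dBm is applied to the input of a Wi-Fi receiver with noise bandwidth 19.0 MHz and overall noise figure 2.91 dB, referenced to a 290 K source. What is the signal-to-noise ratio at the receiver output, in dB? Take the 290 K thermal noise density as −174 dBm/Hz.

43.3 dB

Noise floor: N = −174 + 10 log₁₀(B) + NF
10 log₁₀(1.90×10⁷) = 72.79 dB
N = −174 + 72.79 + 2.91 = −98.30 dBm
SNR = P_sig − N = −55.0 − (−98.30) = 43.30 dB → 43.3 dB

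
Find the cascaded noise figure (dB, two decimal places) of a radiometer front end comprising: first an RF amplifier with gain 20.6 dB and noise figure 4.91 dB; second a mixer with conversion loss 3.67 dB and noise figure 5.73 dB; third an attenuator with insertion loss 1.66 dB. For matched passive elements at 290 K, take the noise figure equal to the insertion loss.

4.96 dB

Convert to linear (a loss of L dB is a gain of −L dB): F_i = 10^(NF_i/10), G_i = 10^(G_i,dB/10)
  Stage 1: F_1 = 10^(4.91/10) = 3.097, G_1 = 10^(20.6/10) = 114.8
  Stage 2: F_2 = 10^(5.73/10) = 3.741, G_2 = 10^(−3.67/10) = 0.4295
  Stage 3: F_3 = 10^(1.66/10) = 1.466, G_3 = 10^(−1.66/10) = 0.6823
Friis cascade:
  F = 3.097 + (3.741 − 1)/114.8 + (1.466 − 1)/49.32 = 3.131
NF = 10 log₁₀(3.131) = 4.96 dB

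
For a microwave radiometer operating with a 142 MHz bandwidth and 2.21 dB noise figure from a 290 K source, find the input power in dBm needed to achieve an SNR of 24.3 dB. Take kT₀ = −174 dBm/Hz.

−66.0 dBm

Sensitivity = −174 + 10 log₁₀(B) + NF + SNR_min
= −174 + 81.52 + 2.21 + 24.3
= −65.97 dBm → −66.0 dBm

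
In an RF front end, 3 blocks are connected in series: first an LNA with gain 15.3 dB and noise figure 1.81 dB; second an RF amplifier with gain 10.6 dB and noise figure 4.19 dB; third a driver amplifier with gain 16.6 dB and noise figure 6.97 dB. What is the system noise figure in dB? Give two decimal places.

Convert to linear (a loss of L dB is a gain of −L dB): F_i = 10^(NF_i/10), G_i = 10^(G_i,dB/10)
  Stage 1: F_1 = 10^(1.81/10) = 1.517, G_1 = 10^(15.3/10) = 33.88
  Stage 2: F_2 = 10^(4.19/10) = 2.624, G_2 = 10^(10.6/10) = 11.48
  Stage 3: F_3 = 10^(6.97/10) = 4.977, G_3 = 10^(16.6/10) = 45.71
Friis cascade:
  F = 1.517 + (2.624 − 1)/33.88 + (4.977 − 1)/389.0 = 1.575
NF = 10 log₁₀(1.575) = 1.97 dB

1.97 dB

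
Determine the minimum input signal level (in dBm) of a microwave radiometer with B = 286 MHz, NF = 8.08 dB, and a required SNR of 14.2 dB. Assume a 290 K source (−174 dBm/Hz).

−67.2 dBm

Sensitivity = −174 + 10 log₁₀(B) + NF + SNR_min
= −174 + 84.56 + 8.08 + 14.2
= −67.16 dBm → −67.2 dBm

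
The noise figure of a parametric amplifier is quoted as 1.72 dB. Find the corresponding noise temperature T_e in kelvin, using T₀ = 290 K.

141 K

F = 10^(1.72/10) = 1.48594
T_e = (F − 1)·T₀ = (1.48594 − 1) × 290 = 141 K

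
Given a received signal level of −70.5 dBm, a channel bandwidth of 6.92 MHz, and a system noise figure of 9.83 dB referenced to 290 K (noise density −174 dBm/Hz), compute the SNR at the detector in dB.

25.3 dB

Noise floor: N = −174 + 10 log₁₀(B) + NF
10 log₁₀(6.92×10⁶) = 68.4 dB
N = −174 + 68.4 + 9.83 = −95.77 dBm
SNR = P_sig − N = −70.5 − (−95.77) = 25.27 dB → 25.3 dB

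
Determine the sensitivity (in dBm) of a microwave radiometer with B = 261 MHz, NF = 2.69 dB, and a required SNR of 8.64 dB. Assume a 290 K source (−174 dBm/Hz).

−78.5 dBm

Sensitivity = −174 + 10 log₁₀(B) + NF + SNR_min
= −174 + 84.17 + 2.69 + 8.64
= −78.50 dBm → −78.5 dBm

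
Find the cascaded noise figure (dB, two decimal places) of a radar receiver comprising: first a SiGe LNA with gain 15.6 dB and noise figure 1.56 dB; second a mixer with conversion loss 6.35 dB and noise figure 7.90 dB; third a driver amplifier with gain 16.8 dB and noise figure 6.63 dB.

3.02 dB

Convert to linear (a loss of L dB is a gain of −L dB): F_i = 10^(NF_i/10), G_i = 10^(G_i,dB/10)
  Stage 1: F_1 = 10^(1.56/10) = 1.432, G_1 = 10^(15.6/10) = 36.31
  Stage 2: F_2 = 10^(7.90/10) = 6.166, G_2 = 10^(−6.35/10) = 0.2317
  Stage 3: F_3 = 10^(6.63/10) = 4.603, G_3 = 10^(16.8/10) = 47.86
Friis cascade:
  F = 1.432 + (6.166 − 1)/36.31 + (4.603 − 1)/8.414 = 2.003
NF = 10 log₁₀(2.003) = 3.02 dB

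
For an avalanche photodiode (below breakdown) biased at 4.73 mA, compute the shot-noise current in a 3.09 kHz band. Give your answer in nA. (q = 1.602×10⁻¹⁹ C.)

2.16 nA

I_n = √(2qI·B)
2qI·B = 2 × 1.602×10⁻¹⁹ × 4.73×10⁻³ × 3.09×10³ = 4.68×10⁻¹⁸ A²
I_n = √(4.68×10⁻¹⁸) = 2.16×10⁻⁹ A = 2.16 nA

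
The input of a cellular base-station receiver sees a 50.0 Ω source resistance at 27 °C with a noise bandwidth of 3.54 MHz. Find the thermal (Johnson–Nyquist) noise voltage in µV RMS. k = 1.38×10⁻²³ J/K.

1.71 µV

T = 27 °C + 273.15 = 300.15 K
V_n = √(4kTRB)
4kTRB = 4 × 1.38×10⁻²³ × 300.15 × 5.00×10¹ × 3.54×10⁶ = 2.93×10⁻¹² V²
V_n = √(2.93×10⁻¹²) = 1.71×10⁻⁶ V = 1.71 µV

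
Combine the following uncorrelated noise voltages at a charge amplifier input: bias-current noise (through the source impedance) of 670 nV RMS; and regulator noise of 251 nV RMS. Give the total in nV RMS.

Uncorrelated sources add in power (mean-square): V_tot = √(ΣV_i²)
V_tot = √[(6.70×10⁻⁷)² + (2.51×10⁻⁷)²] = 7.15×10⁻⁷ V = 715 nV

715 nV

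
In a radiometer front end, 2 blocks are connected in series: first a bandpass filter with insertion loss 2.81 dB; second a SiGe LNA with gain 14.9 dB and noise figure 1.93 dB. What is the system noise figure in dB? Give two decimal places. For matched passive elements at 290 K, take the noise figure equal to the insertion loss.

Convert to linear (a loss of L dB is a gain of −L dB): F_i = 10^(NF_i/10), G_i = 10^(G_i,dB/10)
  Stage 1: F_1 = 10^(2.81/10) = 1.910, G_1 = 10^(−2.81/10) = 0.5236
  Stage 2: F_2 = 10^(1.93/10) = 1.560, G_2 = 10^(14.9/10) = 30.90
Friis cascade:
  F = 1.910 + (1.560 − 1)/0.5236 = 2.979
NF = 10 log₁₀(2.979) = 4.74 dB

4.74 dB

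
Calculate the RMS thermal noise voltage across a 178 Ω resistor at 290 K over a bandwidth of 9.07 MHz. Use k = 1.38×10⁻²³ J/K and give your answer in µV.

5.08 µV

V_n = √(4kTRB)
4kTRB = 4 × 1.38×10⁻²³ × 290 × 1.78×10² × 9.07×10⁶ = 2.58×10⁻¹¹ V²
V_n = √(2.58×10⁻¹¹) = 5.08×10⁻⁶ V = 5.08 µV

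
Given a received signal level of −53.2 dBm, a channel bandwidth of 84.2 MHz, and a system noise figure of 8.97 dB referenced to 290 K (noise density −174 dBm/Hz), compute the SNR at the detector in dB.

32.6 dB

Noise floor: N = −174 + 10 log₁₀(B) + NF
10 log₁₀(8.42×10⁷) = 79.25 dB
N = −174 + 79.25 + 8.97 = −85.78 dBm
SNR = P_sig − N = −53.2 − (−85.78) = 32.58 dB → 32.6 dB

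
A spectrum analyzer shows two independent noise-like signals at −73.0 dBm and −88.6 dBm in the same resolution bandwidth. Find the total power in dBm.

Convert to linear, add, convert back:
P₁ = 5.01×10⁻¹¹ W, P₂ = 1.38×10⁻¹² W
P_tot = 5.15×10⁻¹¹ W → 10 log₁₀(P_tot / 10⁻³) = −72.9 dBm

−72.9 dBm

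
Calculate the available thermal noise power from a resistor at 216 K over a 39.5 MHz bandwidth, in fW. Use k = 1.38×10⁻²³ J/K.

P_n = kTB = 1.38×10⁻²³ × 216 × 3.95×10⁷ = 1.18×10⁻¹³ W = 118 fW

118 fW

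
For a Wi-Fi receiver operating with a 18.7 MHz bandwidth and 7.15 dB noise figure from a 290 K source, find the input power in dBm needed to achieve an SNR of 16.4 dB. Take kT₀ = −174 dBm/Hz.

Sensitivity = −174 + 10 log₁₀(B) + NF + SNR_min
= −174 + 72.72 + 7.15 + 16.4
= −77.73 dBm → −77.7 dBm

−77.7 dBm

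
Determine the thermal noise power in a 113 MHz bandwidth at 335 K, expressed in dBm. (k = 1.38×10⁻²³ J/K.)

P_n = kTB = 1.38×10⁻²³ × 335 × 1.13×10⁸ = 5.22×10⁻¹³ W
In dBm: 10 log₁₀(5.22×10⁻¹³ / 10⁻³) = −92.8 dBm

−92.8 dBm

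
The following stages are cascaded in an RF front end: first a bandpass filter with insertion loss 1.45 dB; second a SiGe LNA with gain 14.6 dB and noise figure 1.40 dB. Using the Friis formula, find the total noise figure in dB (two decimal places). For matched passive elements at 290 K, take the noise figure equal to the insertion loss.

2.85 dB

Convert to linear (a loss of L dB is a gain of −L dB): F_i = 10^(NF_i/10), G_i = 10^(G_i,dB/10)
  Stage 1: F_1 = 10^(1.45/10) = 1.396, G_1 = 10^(−1.45/10) = 0.7161
  Stage 2: F_2 = 10^(1.40/10) = 1.380, G_2 = 10^(14.6/10) = 28.84
Friis cascade:
  F = 1.396 + (1.380 − 1)/0.7161 = 1.928
NF = 10 log₁₀(1.928) = 2.85 dB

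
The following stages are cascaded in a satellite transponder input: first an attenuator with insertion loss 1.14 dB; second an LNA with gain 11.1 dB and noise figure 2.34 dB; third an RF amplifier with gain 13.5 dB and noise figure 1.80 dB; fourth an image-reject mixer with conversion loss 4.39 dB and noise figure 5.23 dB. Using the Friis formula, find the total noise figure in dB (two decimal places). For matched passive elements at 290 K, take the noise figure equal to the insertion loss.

Convert to linear (a loss of L dB is a gain of −L dB): F_i = 10^(NF_i/10), G_i = 10^(G_i,dB/10)
  Stage 1: F_1 = 10^(1.14/10) = 1.300, G_1 = 10^(−1.14/10) = 0.7691
  Stage 2: F_2 = 10^(2.34/10) = 1.714, G_2 = 10^(11.1/10) = 12.88
  Stage 3: F_3 = 10^(1.80/10) = 1.514, G_3 = 10^(13.5/10) = 22.39
  Stage 4: F_4 = 10^(5.23/10) = 3.334, G_4 = 10^(−4.39/10) = 0.3639
Friis cascade:
  F = 1.300 + (1.714 − 1)/0.7691 + (1.514 − 1)/9.908 + (3.334 − 1)/221.8 = 2.291
NF = 10 log₁₀(2.291) = 3.60 dB

3.60 dB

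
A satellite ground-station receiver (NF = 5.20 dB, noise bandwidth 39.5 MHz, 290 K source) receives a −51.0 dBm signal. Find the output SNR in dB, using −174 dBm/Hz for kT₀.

Noise floor: N = −174 + 10 log₁₀(B) + NF
10 log₁₀(3.95×10⁷) = 75.97 dB
N = −174 + 75.97 + 5.20 = −92.83 dBm
SNR = P_sig − N = −51.0 − (−92.83) = 41.83 dB → 41.8 dB

41.8 dB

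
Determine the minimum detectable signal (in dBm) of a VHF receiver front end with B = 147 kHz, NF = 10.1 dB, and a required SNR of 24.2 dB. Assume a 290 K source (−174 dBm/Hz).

−88.0 dBm

Sensitivity = −174 + 10 log₁₀(B) + NF + SNR_min
= −174 + 51.67 + 10.1 + 24.2
= −88.03 dBm → −88.0 dBm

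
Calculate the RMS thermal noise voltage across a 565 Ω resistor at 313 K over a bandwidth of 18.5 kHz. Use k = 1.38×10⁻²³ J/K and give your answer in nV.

V_n = √(4kTRB)
4kTRB = 4 × 1.38×10⁻²³ × 313 × 5.65×10² × 1.85×10⁴ = 1.81×10⁻¹³ V²
V_n = √(1.81×10⁻¹³) = 4.25×10⁻⁷ V = 425 nV

425 nV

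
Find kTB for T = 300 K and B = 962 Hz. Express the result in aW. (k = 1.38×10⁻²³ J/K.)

3.98 aW

P_n = kTB = 1.38×10⁻²³ × 300 × 9.62×10² = 3.98×10⁻¹⁸ W = 3.98 aW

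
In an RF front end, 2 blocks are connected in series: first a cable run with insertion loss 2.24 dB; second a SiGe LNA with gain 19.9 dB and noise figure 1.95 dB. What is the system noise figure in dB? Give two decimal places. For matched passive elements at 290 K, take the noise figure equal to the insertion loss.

4.19 dB

Convert to linear (a loss of L dB is a gain of −L dB): F_i = 10^(NF_i/10), G_i = 10^(G_i,dB/10)
  Stage 1: F_1 = 10^(2.24/10) = 1.675, G_1 = 10^(−2.24/10) = 0.5970
  Stage 2: F_2 = 10^(1.95/10) = 1.567, G_2 = 10^(19.9/10) = 97.72
Friis cascade:
  F = 1.675 + (1.567 − 1)/0.5970 = 2.624
NF = 10 log₁₀(2.624) = 4.19 dB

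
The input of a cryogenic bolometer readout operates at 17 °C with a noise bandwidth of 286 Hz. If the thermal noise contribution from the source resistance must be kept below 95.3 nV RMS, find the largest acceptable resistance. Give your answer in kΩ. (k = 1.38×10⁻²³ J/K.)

T = 17 °C + 273.15 = 290.15 K
Johnson–Nyquist: V_n = √(4kTRB) ⇒ R = V_n² / (4kTB)
4kTB = 4 × 1.38×10⁻²³ × 290.15 × 2.86×10² = 4.58×10⁻¹⁸
R = (9.53×10⁻⁸)² / 4.58×10⁻¹⁸ = 1.98×10³ Ω = 1.98 kΩ

1.98 kΩ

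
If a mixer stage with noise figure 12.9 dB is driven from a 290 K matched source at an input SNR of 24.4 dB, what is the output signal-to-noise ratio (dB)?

By definition F = SNR_in/SNR_out, so in dB: SNR_out = SNR_in − NF
SNR_out = 24.4 − 12.9 = 11.5 dB

11.5 dB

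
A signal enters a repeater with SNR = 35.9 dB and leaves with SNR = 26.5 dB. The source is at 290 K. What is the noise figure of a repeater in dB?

9.4 dB

NF (dB) = SNR_in(dB) − SNR_out(dB) when the source is at T₀
NF = 35.9 − 26.5 = 9.4 dB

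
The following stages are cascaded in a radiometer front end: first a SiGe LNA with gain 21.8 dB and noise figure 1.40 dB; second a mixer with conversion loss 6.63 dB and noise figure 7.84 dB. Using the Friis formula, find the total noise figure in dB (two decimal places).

1.50 dB

Convert to linear (a loss of L dB is a gain of −L dB): F_i = 10^(NF_i/10), G_i = 10^(G_i,dB/10)
  Stage 1: F_1 = 10^(1.40/10) = 1.380, G_1 = 10^(21.8/10) = 151.4
  Stage 2: F_2 = 10^(7.84/10) = 6.081, G_2 = 10^(−6.63/10) = 0.2173
Friis cascade:
  F = 1.380 + (6.081 − 1)/151.4 = 1.414
NF = 10 log₁₀(1.414) = 1.50 dB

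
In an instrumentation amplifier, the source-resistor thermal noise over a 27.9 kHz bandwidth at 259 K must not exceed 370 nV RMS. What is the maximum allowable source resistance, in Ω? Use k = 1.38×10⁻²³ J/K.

Johnson–Nyquist: V_n = √(4kTRB) ⇒ R = V_n² / (4kTB)
4kTB = 4 × 1.38×10⁻²³ × 259 × 2.79×10⁴ = 3.99×10⁻¹⁶
R = (3.70×10⁻⁷)² / 3.99×10⁻¹⁶ = 3.43×10² Ω = 343 Ω

343 Ω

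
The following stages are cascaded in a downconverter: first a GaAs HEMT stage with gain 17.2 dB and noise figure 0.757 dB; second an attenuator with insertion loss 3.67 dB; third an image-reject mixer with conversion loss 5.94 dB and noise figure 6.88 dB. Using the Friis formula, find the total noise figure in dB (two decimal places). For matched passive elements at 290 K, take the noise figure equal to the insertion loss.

1.42 dB

Convert to linear (a loss of L dB is a gain of −L dB): F_i = 10^(NF_i/10), G_i = 10^(G_i,dB/10)
  Stage 1: F_1 = 10^(0.757/10) = 1.190, G_1 = 10^(17.2/10) = 52.48
  Stage 2: F_2 = 10^(3.67/10) = 2.328, G_2 = 10^(−3.67/10) = 0.4295
  Stage 3: F_3 = 10^(6.88/10) = 4.875, G_3 = 10^(−5.94/10) = 0.2547
Friis cascade:
  F = 1.190 + (2.328 − 1)/52.48 + (4.875 − 1)/22.54 = 1.388
NF = 10 log₁₀(1.388) = 1.42 dB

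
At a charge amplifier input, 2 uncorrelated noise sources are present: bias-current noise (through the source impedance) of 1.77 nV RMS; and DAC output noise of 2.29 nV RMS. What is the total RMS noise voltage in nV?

Uncorrelated sources add in power (mean-square): V_tot = √(ΣV_i²)
V_tot = √[(1.77×10⁻⁹)² + (2.29×10⁻⁹)²] = 2.89×10⁻⁹ V = 2.89 nV

2.89 nV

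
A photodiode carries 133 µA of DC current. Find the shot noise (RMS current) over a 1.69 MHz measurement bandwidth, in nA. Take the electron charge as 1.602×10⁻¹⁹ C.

8.49 nA

I_n = √(2qI·B)
2qI·B = 2 × 1.602×10⁻¹⁹ × 1.33×10⁻⁴ × 1.69×10⁶ = 7.20×10⁻¹⁷ A²
I_n = √(7.20×10⁻¹⁷) = 8.49×10⁻⁹ A = 8.49 nA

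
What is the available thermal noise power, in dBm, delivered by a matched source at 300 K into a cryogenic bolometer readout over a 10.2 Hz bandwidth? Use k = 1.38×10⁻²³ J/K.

P_n = kTB = 1.38×10⁻²³ × 300 × 1.02×10¹ = 4.22×10⁻²⁰ W
In dBm: 10 log₁₀(4.22×10⁻²⁰ / 10⁻³) = −163.7 dBm

−163.7 dBm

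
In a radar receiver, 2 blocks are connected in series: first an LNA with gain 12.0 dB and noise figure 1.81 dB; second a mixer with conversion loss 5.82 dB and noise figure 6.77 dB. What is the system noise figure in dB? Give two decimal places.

2.44 dB

Convert to linear (a loss of L dB is a gain of −L dB): F_i = 10^(NF_i/10), G_i = 10^(G_i,dB/10)
  Stage 1: F_1 = 10^(1.81/10) = 1.517, G_1 = 10^(12.0/10) = 15.85
  Stage 2: F_2 = 10^(6.77/10) = 4.753, G_2 = 10^(−5.82/10) = 0.2618
Friis cascade:
  F = 1.517 + (4.753 − 1)/15.85 = 1.754
NF = 10 log₁₀(1.754) = 2.44 dB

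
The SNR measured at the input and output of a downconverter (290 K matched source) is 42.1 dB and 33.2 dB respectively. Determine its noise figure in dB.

8.9 dB

NF (dB) = SNR_in(dB) − SNR_out(dB) when the source is at T₀
NF = 42.1 − 33.2 = 8.9 dB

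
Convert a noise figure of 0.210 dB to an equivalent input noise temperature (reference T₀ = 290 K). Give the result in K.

F = 10^(0.210/10) = 1.04954
T_e = (F − 1)·T₀ = (1.04954 − 1) × 290 = 14.4 K

14.4 K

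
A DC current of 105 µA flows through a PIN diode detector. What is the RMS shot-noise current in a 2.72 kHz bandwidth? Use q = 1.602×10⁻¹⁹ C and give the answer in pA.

I_n = √(2qI·B)
2qI·B = 2 × 1.602×10⁻¹⁹ × 1.05×10⁻⁴ × 2.72×10³ = 9.15×10⁻²⁰ A²
I_n = √(9.15×10⁻²⁰) = 3.02×10⁻¹⁰ A = 302 pA

302 pA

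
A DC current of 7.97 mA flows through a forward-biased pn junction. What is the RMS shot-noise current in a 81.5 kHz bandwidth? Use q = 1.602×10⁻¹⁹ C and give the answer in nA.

14.4 nA

I_n = √(2qI·B)
2qI·B = 2 × 1.602×10⁻¹⁹ × 7.97×10⁻³ × 8.15×10⁴ = 2.08×10⁻¹⁶ A²
I_n = √(2.08×10⁻¹⁶) = 1.44×10⁻⁸ A = 14.4 nA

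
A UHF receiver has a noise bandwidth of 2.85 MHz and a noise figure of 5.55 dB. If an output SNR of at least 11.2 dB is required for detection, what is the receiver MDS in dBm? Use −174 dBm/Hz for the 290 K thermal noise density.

−92.7 dBm

Sensitivity = −174 + 10 log₁₀(B) + NF + SNR_min
= −174 + 64.55 + 5.55 + 11.2
= −92.70 dBm → −92.7 dBm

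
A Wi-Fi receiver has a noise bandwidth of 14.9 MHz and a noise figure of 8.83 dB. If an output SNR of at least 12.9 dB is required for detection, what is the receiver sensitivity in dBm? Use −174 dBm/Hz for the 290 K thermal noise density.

Sensitivity = −174 + 10 log₁₀(B) + NF + SNR_min
= −174 + 71.73 + 8.83 + 12.9
= −80.54 dBm → −80.5 dBm

−80.5 dBm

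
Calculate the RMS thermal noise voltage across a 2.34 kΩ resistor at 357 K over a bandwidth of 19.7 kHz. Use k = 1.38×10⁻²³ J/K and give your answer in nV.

953 nV

V_n = √(4kTRB)
4kTRB = 4 × 1.38×10⁻²³ × 357 × 2.34×10³ × 1.97×10⁴ = 9.08×10⁻¹³ V²
V_n = √(9.08×10⁻¹³) = 9.53×10⁻⁷ V = 953 nV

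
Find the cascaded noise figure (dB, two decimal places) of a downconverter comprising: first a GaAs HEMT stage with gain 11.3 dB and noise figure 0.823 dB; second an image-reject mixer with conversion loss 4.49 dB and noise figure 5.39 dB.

1.43 dB

Convert to linear (a loss of L dB is a gain of −L dB): F_i = 10^(NF_i/10), G_i = 10^(G_i,dB/10)
  Stage 1: F_1 = 10^(0.823/10) = 1.209, G_1 = 10^(11.3/10) = 13.49
  Stage 2: F_2 = 10^(5.39/10) = 3.459, G_2 = 10^(−4.49/10) = 0.3556
Friis cascade:
  F = 1.209 + (3.459 − 1)/13.49 = 1.391
NF = 10 log₁₀(1.391) = 1.43 dB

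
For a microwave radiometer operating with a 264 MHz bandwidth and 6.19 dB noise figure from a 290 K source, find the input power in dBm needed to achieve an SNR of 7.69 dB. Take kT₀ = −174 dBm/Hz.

Sensitivity = −174 + 10 log₁₀(B) + NF + SNR_min
= −174 + 84.22 + 6.19 + 7.69
= −75.90 dBm → −75.9 dBm

−75.9 dBm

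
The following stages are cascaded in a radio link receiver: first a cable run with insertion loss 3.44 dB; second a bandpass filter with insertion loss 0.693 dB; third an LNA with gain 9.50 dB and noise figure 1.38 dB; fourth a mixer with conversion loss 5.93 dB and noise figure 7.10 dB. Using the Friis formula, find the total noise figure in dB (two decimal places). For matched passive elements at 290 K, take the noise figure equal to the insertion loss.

6.77 dB

Convert to linear (a loss of L dB is a gain of −L dB): F_i = 10^(NF_i/10), G_i = 10^(G_i,dB/10)
  Stage 1: F_1 = 10^(3.44/10) = 2.208, G_1 = 10^(−3.44/10) = 0.4529
  Stage 2: F_2 = 10^(0.693/10) = 1.173, G_2 = 10^(−0.693/10) = 0.8525
  Stage 3: F_3 = 10^(1.38/10) = 1.374, G_3 = 10^(9.50/10) = 8.913
  Stage 4: F_4 = 10^(7.10/10) = 5.129, G_4 = 10^(−5.93/10) = 0.2553
Friis cascade:
  F = 2.208 + (1.173 − 1)/0.4529 + (1.374 − 1)/0.3861 + (5.129 − 1)/3.441 = 4.759
NF = 10 log₁₀(4.759) = 6.77 dB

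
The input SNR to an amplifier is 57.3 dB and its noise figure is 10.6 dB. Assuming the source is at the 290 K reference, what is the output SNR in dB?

46.7 dB

By definition F = SNR_in/SNR_out, so in dB: SNR_out = SNR_in − NF
SNR_out = 57.3 − 10.6 = 46.7 dB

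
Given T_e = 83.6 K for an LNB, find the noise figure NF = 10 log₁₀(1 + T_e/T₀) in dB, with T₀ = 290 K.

F = 1 + T_e/T₀ = 1 + 83.6/290 = 1.28828
NF = 10 log₁₀(1.28828) = 1.10 dB

1.10 dB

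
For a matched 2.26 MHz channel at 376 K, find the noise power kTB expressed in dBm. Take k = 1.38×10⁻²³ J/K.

−109.3 dBm

P_n = kTB = 1.38×10⁻²³ × 376 × 2.26×10⁶ = 1.17×10⁻¹⁴ W
In dBm: 10 log₁₀(1.17×10⁻¹⁴ / 10⁻³) = −109.3 dBm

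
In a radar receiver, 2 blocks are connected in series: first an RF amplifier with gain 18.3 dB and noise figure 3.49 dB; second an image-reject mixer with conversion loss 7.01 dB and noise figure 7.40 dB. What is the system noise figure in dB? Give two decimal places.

Convert to linear (a loss of L dB is a gain of −L dB): F_i = 10^(NF_i/10), G_i = 10^(G_i,dB/10)
  Stage 1: F_1 = 10^(3.49/10) = 2.234, G_1 = 10^(18.3/10) = 67.61
  Stage 2: F_2 = 10^(7.40/10) = 5.495, G_2 = 10^(−7.01/10) = 0.1991
Friis cascade:
  F = 2.234 + (5.495 − 1)/67.61 = 2.300
NF = 10 log₁₀(2.300) = 3.62 dB

3.62 dB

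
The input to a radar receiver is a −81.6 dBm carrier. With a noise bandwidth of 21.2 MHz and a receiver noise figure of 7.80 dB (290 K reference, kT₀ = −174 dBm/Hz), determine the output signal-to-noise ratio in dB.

11.3 dB

Noise floor: N = −174 + 10 log₁₀(B) + NF
10 log₁₀(2.12×10⁷) = 73.26 dB
N = −174 + 73.26 + 7.80 = −92.94 dBm
SNR = P_sig − N = −81.6 − (−92.94) = 11.34 dB → 11.3 dB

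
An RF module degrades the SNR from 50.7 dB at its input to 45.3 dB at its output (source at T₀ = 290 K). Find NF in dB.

NF (dB) = SNR_in(dB) − SNR_out(dB) when the source is at T₀
NF = 50.7 − 45.3 = 5.4 dB

5.4 dB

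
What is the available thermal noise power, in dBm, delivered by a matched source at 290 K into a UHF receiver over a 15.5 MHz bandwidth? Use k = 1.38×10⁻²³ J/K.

−102.1 dBm

P_n = kTB = 1.38×10⁻²³ × 290 × 1.55×10⁷ = 6.20×10⁻¹⁴ W
In dBm: 10 log₁₀(6.20×10⁻¹⁴ / 10⁻³) = −102.1 dBm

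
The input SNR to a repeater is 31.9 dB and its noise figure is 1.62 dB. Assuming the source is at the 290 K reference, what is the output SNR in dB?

By definition F = SNR_in/SNR_out, so in dB: SNR_out = SNR_in − NF
SNR_out = 31.9 − 1.62 = 30.28 dB

30.28 dB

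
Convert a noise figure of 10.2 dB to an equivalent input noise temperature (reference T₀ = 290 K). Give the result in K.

F = 10^(10.2/10) = 10.4713
T_e = (F − 1)·T₀ = (10.4713 − 1) × 290 = 2747 K

2747 K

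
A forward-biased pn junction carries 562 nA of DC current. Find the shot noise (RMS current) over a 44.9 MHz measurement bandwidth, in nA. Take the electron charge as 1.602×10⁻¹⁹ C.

2.84 nA

I_n = √(2qI·B)
2qI·B = 2 × 1.602×10⁻¹⁹ × 5.62×10⁻⁷ × 4.49×10⁷ = 8.08×10⁻¹⁸ A²
I_n = √(8.08×10⁻¹⁸) = 2.84×10⁻⁹ A = 2.84 nA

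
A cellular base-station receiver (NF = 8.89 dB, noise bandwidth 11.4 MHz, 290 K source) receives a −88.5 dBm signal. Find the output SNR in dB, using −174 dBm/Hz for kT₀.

Noise floor: N = −174 + 10 log₁₀(B) + NF
10 log₁₀(1.14×10⁷) = 70.57 dB
N = −174 + 70.57 + 8.89 = −94.54 dBm
SNR = P_sig − N = −88.5 − (−94.54) = 6.04 dB → 6.0 dB

6.0 dB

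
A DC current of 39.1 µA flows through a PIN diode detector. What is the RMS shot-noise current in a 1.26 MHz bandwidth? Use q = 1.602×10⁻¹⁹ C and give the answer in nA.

I_n = √(2qI·B)
2qI·B = 2 × 1.602×10⁻¹⁹ × 3.91×10⁻⁵ × 1.26×10⁶ = 1.58×10⁻¹⁷ A²
I_n = √(1.58×10⁻¹⁷) = 3.97×10⁻⁹ A = 3.97 nA

3.97 nA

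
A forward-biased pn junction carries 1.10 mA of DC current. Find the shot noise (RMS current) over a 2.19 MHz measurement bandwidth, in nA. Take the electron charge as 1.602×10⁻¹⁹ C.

27.8 nA

I_n = √(2qI·B)
2qI·B = 2 × 1.602×10⁻¹⁹ × 1.10×10⁻³ × 2.19×10⁶ = 7.72×10⁻¹⁶ A²
I_n = √(7.72×10⁻¹⁶) = 2.78×10⁻⁸ A = 27.8 nA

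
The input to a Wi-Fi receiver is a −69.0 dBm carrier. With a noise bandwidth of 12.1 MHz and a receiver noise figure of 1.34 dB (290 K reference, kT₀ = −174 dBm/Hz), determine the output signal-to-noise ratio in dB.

32.8 dB

Noise floor: N = −174 + 10 log₁₀(B) + NF
10 log₁₀(1.21×10⁷) = 70.83 dB
N = −174 + 70.83 + 1.34 = −101.83 dBm
SNR = P_sig − N = −69.0 − (−101.83) = 32.83 dB → 32.8 dB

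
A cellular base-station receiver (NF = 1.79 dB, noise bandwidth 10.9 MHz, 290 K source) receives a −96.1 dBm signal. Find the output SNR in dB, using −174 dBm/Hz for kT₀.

Noise floor: N = −174 + 10 log₁₀(B) + NF
10 log₁₀(1.09×10⁷) = 70.37 dB
N = −174 + 70.37 + 1.79 = −101.84 dBm
SNR = P_sig − N = −96.1 − (−101.84) = 5.74 dB → 5.7 dB

5.7 dB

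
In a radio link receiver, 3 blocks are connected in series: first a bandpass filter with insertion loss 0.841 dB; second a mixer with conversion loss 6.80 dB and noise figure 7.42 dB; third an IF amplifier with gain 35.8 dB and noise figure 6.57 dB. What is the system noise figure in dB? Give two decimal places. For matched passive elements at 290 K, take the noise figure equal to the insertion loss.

Convert to linear (a loss of L dB is a gain of −L dB): F_i = 10^(NF_i/10), G_i = 10^(G_i,dB/10)
  Stage 1: F_1 = 10^(0.841/10) = 1.214, G_1 = 10^(−0.841/10) = 0.8239
  Stage 2: F_2 = 10^(7.42/10) = 5.521, G_2 = 10^(−6.80/10) = 0.2089
  Stage 3: F_3 = 10^(6.57/10) = 4.539, G_3 = 10^(35.8/10) = 3802
Friis cascade:
  F = 1.214 + (5.521 − 1)/0.8239 + (4.539 − 1)/0.1721 = 27.26
NF = 10 log₁₀(27.26) = 14.36 dB

14.36 dB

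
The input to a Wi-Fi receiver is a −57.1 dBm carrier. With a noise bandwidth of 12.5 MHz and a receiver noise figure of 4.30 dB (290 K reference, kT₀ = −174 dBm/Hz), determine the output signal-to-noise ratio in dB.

41.6 dB

Noise floor: N = −174 + 10 log₁₀(B) + NF
10 log₁₀(1.25×10⁷) = 70.97 dB
N = −174 + 70.97 + 4.30 = −98.73 dBm
SNR = P_sig − N = −57.1 − (−98.73) = 41.63 dB → 41.6 dB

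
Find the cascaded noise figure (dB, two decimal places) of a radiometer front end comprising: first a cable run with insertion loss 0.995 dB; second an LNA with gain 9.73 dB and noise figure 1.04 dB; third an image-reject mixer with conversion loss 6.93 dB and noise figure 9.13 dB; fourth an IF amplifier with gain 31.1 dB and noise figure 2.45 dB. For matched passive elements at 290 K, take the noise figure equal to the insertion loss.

Convert to linear (a loss of L dB is a gain of −L dB): F_i = 10^(NF_i/10), G_i = 10^(G_i,dB/10)
  Stage 1: F_1 = 10^(0.995/10) = 1.257, G_1 = 10^(−0.995/10) = 0.7952
  Stage 2: F_2 = 10^(1.04/10) = 1.271, G_2 = 10^(9.73/10) = 9.397
  Stage 3: F_3 = 10^(9.13/10) = 8.185, G_3 = 10^(−6.93/10) = 0.2028
  Stage 4: F_4 = 10^(2.45/10) = 1.758, G_4 = 10^(31.1/10) = 1288
Friis cascade:
  F = 1.257 + (1.271 − 1)/0.7952 + (8.185 − 1)/7.473 + (1.758 − 1)/1.515 = 3.059
NF = 10 log₁₀(3.059) = 4.86 dB

4.86 dB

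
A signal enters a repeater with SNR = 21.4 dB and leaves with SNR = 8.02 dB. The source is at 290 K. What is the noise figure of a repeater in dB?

NF (dB) = SNR_in(dB) − SNR_out(dB) when the source is at T₀
NF = 21.4 − 8.02 = 13.38 dB

13.38 dB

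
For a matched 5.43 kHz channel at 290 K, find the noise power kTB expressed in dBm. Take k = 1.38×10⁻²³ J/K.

−136.6 dBm

P_n = kTB = 1.38×10⁻²³ × 290 × 5.43×10³ = 2.17×10⁻¹⁷ W
In dBm: 10 log₁₀(2.17×10⁻¹⁷ / 10⁻³) = −136.6 dBm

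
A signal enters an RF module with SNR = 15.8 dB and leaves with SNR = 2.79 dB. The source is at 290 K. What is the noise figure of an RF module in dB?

NF (dB) = SNR_in(dB) − SNR_out(dB) when the source is at T₀
NF = 15.8 − 2.79 = 13.01 dB

13.01 dB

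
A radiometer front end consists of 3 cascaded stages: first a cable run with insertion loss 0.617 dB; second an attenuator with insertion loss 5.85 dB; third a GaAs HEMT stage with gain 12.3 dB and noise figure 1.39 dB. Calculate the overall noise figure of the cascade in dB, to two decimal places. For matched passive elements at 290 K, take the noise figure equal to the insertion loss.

Convert to linear (a loss of L dB is a gain of −L dB): F_i = 10^(NF_i/10), G_i = 10^(G_i,dB/10)
  Stage 1: F_1 = 10^(0.617/10) = 1.153, G_1 = 10^(−0.617/10) = 0.8676
  Stage 2: F_2 = 10^(5.85/10) = 3.846, G_2 = 10^(−5.85/10) = 0.2600
  Stage 3: F_3 = 10^(1.39/10) = 1.377, G_3 = 10^(12.3/10) = 16.98
Friis cascade:
  F = 1.153 + (3.846 − 1)/0.8676 + (1.377 − 1)/0.2256 = 6.105
NF = 10 log₁₀(6.105) = 7.86 dB

7.86 dB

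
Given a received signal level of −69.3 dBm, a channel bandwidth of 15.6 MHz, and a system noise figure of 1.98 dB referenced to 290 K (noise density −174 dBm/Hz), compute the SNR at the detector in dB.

30.8 dB

Noise floor: N = −174 + 10 log₁₀(B) + NF
10 log₁₀(1.56×10⁷) = 71.93 dB
N = −174 + 71.93 + 1.98 = −100.09 dBm
SNR = P_sig − N = −69.3 − (−100.09) = 30.79 dB → 30.8 dB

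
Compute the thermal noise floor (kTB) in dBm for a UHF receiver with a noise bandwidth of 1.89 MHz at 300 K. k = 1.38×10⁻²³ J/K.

−111.1 dBm

P_n = kTB = 1.38×10⁻²³ × 300 × 1.89×10⁶ = 7.82×10⁻¹⁵ W
In dBm: 10 log₁₀(7.82×10⁻¹⁵ / 10⁻³) = −111.1 dBm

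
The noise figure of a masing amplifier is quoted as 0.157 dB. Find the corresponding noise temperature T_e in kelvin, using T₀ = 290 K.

10.7 K

F = 10^(0.157/10) = 1.03681
T_e = (F − 1)·T₀ = (1.03681 − 1) × 290 = 10.7 K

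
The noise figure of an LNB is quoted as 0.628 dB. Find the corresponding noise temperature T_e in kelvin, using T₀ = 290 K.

F = 10^(0.628/10) = 1.15558
T_e = (F − 1)·T₀ = (1.15558 − 1) × 290 = 45.1 K

45.1 K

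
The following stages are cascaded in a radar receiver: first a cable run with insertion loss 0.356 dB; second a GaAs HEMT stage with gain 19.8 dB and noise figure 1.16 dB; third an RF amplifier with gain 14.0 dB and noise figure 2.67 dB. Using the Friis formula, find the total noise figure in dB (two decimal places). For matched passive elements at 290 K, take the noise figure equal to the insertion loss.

Convert to linear (a loss of L dB is a gain of −L dB): F_i = 10^(NF_i/10), G_i = 10^(G_i,dB/10)
  Stage 1: F_1 = 10^(0.356/10) = 1.085, G_1 = 10^(−0.356/10) = 0.9213
  Stage 2: F_2 = 10^(1.16/10) = 1.306, G_2 = 10^(19.8/10) = 95.50
  Stage 3: F_3 = 10^(2.67/10) = 1.849, G_3 = 10^(14.0/10) = 25.12
Friis cascade:
  F = 1.085 + (1.306 − 1)/0.9213 + (1.849 − 1)/87.98 = 1.427
NF = 10 log₁₀(1.427) = 1.55 dB

1.55 dB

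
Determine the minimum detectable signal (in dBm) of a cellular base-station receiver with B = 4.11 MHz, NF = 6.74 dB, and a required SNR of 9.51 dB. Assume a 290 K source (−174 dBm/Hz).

Sensitivity = −174 + 10 log₁₀(B) + NF + SNR_min
= −174 + 66.14 + 6.74 + 9.51
= −91.61 dBm → −91.6 dBm

−91.6 dBm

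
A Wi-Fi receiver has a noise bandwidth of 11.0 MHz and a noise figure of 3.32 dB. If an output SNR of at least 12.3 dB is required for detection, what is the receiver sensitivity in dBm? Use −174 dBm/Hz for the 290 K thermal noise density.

Sensitivity = −174 + 10 log₁₀(B) + NF + SNR_min
= −174 + 70.41 + 3.32 + 12.3
= −87.97 dBm → −88.0 dBm

−88.0 dBm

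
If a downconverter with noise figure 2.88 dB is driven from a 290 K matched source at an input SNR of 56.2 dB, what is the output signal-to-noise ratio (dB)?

53.32 dB

By definition F = SNR_in/SNR_out, so in dB: SNR_out = SNR_in − NF
SNR_out = 56.2 − 2.88 = 53.32 dB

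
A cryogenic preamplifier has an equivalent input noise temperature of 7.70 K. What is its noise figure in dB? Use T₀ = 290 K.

F = 1 + T_e/T₀ = 1 + 7.70/290 = 1.02655
NF = 10 log₁₀(1.02655) = 0.114 dB

0.114 dB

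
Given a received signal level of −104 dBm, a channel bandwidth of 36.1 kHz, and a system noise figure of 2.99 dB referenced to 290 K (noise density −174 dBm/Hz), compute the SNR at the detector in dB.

Noise floor: N = −174 + 10 log₁₀(B) + NF
10 log₁₀(3.61×10⁴) = 45.58 dB
N = −174 + 45.58 + 2.99 = −125.43 dBm
SNR = P_sig − N = −104 − (−125.43) = 21.43 dB → 21.4 dB

21.4 dB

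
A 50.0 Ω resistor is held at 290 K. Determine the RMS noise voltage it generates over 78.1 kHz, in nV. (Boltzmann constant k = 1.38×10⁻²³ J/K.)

250 nV

V_n = √(4kTRB)
4kTRB = 4 × 1.38×10⁻²³ × 290 × 5.00×10¹ × 7.81×10⁴ = 6.25×10⁻¹⁴ V²
V_n = √(6.25×10⁻¹⁴) = 2.50×10⁻⁷ V = 250 nV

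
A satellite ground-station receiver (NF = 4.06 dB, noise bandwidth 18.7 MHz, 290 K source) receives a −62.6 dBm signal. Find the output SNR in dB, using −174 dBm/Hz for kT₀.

Noise floor: N = −174 + 10 log₁₀(B) + NF
10 log₁₀(1.87×10⁷) = 72.72 dB
N = −174 + 72.72 + 4.06 = −97.22 dBm
SNR = P_sig − N = −62.6 − (−97.22) = 34.62 dB → 34.6 dB

34.6 dB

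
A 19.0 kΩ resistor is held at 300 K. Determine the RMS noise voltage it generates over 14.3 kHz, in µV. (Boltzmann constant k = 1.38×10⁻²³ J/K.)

V_n = √(4kTRB)
4kTRB = 4 × 1.38×10⁻²³ × 300 × 1.90×10⁴ × 1.43×10⁴ = 4.50×10⁻¹² V²
V_n = √(4.50×10⁻¹²) = 2.12×10⁻⁶ V = 2.12 µV

2.12 µV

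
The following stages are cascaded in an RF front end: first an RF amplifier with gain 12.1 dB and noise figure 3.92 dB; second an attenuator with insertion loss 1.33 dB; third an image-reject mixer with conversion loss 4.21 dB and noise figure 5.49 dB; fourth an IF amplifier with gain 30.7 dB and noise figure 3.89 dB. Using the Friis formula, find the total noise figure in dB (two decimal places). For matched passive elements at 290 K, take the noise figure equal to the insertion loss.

4.80 dB

Convert to linear (a loss of L dB is a gain of −L dB): F_i = 10^(NF_i/10), G_i = 10^(G_i,dB/10)
  Stage 1: F_1 = 10^(3.92/10) = 2.466, G_1 = 10^(12.1/10) = 16.22
  Stage 2: F_2 = 10^(1.33/10) = 1.358, G_2 = 10^(−1.33/10) = 0.7362
  Stage 3: F_3 = 10^(5.49/10) = 3.540, G_3 = 10^(−4.21/10) = 0.3793
  Stage 4: F_4 = 10^(3.89/10) = 2.449, G_4 = 10^(30.7/10) = 1175
Friis cascade:
  F = 2.466 + (1.358 − 1)/16.22 + (3.540 − 1)/11.94 + (2.449 − 1)/4.529 = 3.021
NF = 10 log₁₀(3.021) = 4.80 dB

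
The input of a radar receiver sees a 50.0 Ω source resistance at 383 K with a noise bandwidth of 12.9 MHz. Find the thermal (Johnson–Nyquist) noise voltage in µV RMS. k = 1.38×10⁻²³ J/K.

3.69 µV

V_n = √(4kTRB)
4kTRB = 4 × 1.38×10⁻²³ × 383 × 5.00×10¹ × 1.29×10⁷ = 1.36×10⁻¹¹ V²
V_n = √(1.36×10⁻¹¹) = 3.69×10⁻⁶ V = 3.69 µV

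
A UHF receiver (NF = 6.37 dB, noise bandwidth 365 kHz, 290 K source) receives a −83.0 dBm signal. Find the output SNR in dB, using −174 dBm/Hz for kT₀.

29.0 dB

Noise floor: N = −174 + 10 log₁₀(B) + NF
10 log₁₀(3.65×10⁵) = 55.62 dB
N = −174 + 55.62 + 6.37 = −112.01 dBm
SNR = P_sig − N = −83.0 − (−112.01) = 29.01 dB → 29.0 dB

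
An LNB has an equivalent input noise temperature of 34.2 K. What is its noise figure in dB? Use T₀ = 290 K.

0.484 dB

F = 1 + T_e/T₀ = 1 + 34.2/290 = 1.11793
NF = 10 log₁₀(1.11793) = 0.484 dB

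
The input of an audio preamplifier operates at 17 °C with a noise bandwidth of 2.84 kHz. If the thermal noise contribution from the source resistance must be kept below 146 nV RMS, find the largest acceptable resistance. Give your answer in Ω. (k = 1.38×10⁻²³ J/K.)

T = 17 °C + 273.15 = 290.15 K
Johnson–Nyquist: V_n = √(4kTRB) ⇒ R = V_n² / (4kTB)
4kTB = 4 × 1.38×10⁻²³ × 290.15 × 2.84×10³ = 4.55×10⁻¹⁷
R = (1.46×10⁻⁷)² / 4.55×10⁻¹⁷ = 4.69×10² Ω = 469 Ω

469 Ω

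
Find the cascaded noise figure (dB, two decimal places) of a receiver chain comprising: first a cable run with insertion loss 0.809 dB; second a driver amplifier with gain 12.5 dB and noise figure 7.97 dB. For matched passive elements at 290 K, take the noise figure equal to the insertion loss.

Convert to linear (a loss of L dB is a gain of −L dB): F_i = 10^(NF_i/10), G_i = 10^(G_i,dB/10)
  Stage 1: F_1 = 10^(0.809/10) = 1.205, G_1 = 10^(−0.809/10) = 0.8300
  Stage 2: F_2 = 10^(7.97/10) = 6.266, G_2 = 10^(12.5/10) = 17.78
Friis cascade:
  F = 1.205 + (6.266 − 1)/0.8300 = 7.549
NF = 10 log₁₀(7.549) = 8.78 dB

8.78 dB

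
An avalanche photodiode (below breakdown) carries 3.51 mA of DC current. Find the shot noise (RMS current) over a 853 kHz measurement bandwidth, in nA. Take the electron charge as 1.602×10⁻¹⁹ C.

31.0 nA

I_n = √(2qI·B)
2qI·B = 2 × 1.602×10⁻¹⁹ × 3.51×10⁻³ × 8.53×10⁵ = 9.59×10⁻¹⁶ A²
I_n = √(9.59×10⁻¹⁶) = 3.10×10⁻⁸ A = 31.0 nA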